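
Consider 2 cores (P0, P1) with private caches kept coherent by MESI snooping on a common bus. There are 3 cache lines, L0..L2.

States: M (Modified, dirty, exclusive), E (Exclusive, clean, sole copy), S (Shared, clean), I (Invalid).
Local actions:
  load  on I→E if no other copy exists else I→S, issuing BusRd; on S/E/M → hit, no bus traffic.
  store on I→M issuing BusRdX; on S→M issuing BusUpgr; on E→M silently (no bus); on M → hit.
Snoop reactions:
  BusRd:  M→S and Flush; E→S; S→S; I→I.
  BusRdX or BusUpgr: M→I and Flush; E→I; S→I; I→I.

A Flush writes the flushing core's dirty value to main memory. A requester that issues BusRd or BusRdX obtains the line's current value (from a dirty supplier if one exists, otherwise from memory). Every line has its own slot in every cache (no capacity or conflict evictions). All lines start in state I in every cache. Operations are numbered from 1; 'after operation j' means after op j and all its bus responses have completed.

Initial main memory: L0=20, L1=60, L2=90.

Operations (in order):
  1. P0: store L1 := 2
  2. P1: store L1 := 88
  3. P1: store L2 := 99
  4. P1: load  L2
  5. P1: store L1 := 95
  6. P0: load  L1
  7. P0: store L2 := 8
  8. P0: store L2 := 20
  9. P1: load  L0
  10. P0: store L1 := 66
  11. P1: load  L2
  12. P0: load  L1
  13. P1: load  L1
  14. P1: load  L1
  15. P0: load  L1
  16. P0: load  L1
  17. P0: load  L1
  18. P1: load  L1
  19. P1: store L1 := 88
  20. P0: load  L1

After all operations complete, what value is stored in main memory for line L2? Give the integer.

memory[L2] = 20

1. P0: store L1 := 2  bus=[BusRdX]  L1: P0=M P1=I  mem[L1]=60
2. P1: store L1 := 88  bus=[BusRdX,Flush]  L1: P0=I P1=M  mem[L1]=2
3. P1: store L2 := 99  bus=[BusRdX]  L2: P0=I P1=M  mem[L2]=90
4. P1: load  L2  bus=[-]  L2: P0=I P1=M  mem[L2]=90
5. P1: store L1 := 95  bus=[-]  L1: P0=I P1=M  mem[L1]=2
6. P0: load  L1  bus=[BusRd,Flush]  L1: P0=S P1=S  mem[L1]=95
7. P0: store L2 := 8  bus=[BusRdX,Flush]  L2: P0=M P1=I  mem[L2]=99
8. P0: store L2 := 20  bus=[-]  L2: P0=M P1=I  mem[L2]=99
9. P1: load  L0  bus=[BusRd]  L0: P0=I P1=E  mem[L0]=20
10. P0: store L1 := 66  bus=[BusUpgr]  L1: P0=M P1=I  mem[L1]=95
11. P1: load  L2  bus=[BusRd,Flush]  L2: P0=S P1=S  mem[L2]=20
12. P0: load  L1  bus=[-]  L1: P0=M P1=I  mem[L1]=95
13. P1: load  L1  bus=[BusRd,Flush]  L1: P0=S P1=S  mem[L1]=66
14. P1: load  L1  bus=[-]  L1: P0=S P1=S  mem[L1]=66
15. P0: load  L1  bus=[-]  L1: P0=S P1=S  mem[L1]=66
16. P0: load  L1  bus=[-]  L1: P0=S P1=S  mem[L1]=66
17. P0: load  L1  bus=[-]  L1: P0=S P1=S  mem[L1]=66
18. P1: load  L1  bus=[-]  L1: P0=S P1=S  mem[L1]=66
19. P1: store L1 := 88  bus=[BusUpgr]  L1: P0=I P1=M  mem[L1]=66
20. P0: load  L1  bus=[BusRd,Flush]  L1: P0=S P1=S  mem[L1]=88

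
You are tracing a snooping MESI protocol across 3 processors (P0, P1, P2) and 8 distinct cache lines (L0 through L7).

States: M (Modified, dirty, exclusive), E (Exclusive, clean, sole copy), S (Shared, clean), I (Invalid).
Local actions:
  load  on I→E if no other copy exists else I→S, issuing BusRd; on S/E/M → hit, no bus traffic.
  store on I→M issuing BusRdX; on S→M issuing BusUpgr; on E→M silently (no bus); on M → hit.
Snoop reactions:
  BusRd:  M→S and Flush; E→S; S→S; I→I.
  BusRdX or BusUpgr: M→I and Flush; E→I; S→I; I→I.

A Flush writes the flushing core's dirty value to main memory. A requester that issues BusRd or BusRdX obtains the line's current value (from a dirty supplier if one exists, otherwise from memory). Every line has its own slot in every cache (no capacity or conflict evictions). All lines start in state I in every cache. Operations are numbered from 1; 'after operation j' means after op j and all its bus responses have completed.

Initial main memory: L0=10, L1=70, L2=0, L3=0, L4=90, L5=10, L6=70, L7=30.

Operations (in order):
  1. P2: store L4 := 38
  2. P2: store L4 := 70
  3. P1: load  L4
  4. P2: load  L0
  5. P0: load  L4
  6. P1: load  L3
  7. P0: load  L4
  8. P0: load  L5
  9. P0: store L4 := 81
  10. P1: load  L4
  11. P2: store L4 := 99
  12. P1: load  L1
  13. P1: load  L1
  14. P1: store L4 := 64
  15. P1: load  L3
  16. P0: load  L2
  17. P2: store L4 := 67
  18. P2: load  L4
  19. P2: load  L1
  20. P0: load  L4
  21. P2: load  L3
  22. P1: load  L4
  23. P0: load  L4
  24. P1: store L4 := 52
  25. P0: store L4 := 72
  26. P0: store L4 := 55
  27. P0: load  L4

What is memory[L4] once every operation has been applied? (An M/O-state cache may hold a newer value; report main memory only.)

1. P2: store L4 := 38  bus=[BusRdX]  L4: P0=I P1=I P2=M  mem[L4]=90
2. P2: store L4 := 70  bus=[-]  L4: P0=I P1=I P2=M  mem[L4]=90
3. P1: load  L4  bus=[BusRd,Flush]  L4: P0=I P1=S P2=S  mem[L4]=70
4. P2: load  L0  bus=[BusRd]  L0: P0=I P1=I P2=E  mem[L0]=10
5. P0: load  L4  bus=[BusRd]  L4: P0=S P1=S P2=S  mem[L4]=70
6. P1: load  L3  bus=[BusRd]  L3: P0=I P1=E P2=I  mem[L3]=0
7. P0: load  L4  bus=[-]  L4: P0=S P1=S P2=S  mem[L4]=70
8. P0: load  L5  bus=[BusRd]  L5: P0=E P1=I P2=I  mem[L5]=10
9. P0: store L4 := 81  bus=[BusUpgr]  L4: P0=M P1=I P2=I  mem[L4]=70
10. P1: load  L4  bus=[BusRd,Flush]  L4: P0=S P1=S P2=I  mem[L4]=81
11. P2: store L4 := 99  bus=[BusRdX]  L4: P0=I P1=I P2=M  mem[L4]=81
12. P1: load  L1  bus=[BusRd]  L1: P0=I P1=E P2=I  mem[L1]=70
13. P1: load  L1  bus=[-]  L1: P0=I P1=E P2=I  mem[L1]=70
14. P1: store L4 := 64  bus=[BusRdX,Flush]  L4: P0=I P1=M P2=I  mem[L4]=99
15. P1: load  L3  bus=[-]  L3: P0=I P1=E P2=I  mem[L3]=0
16. P0: load  L2  bus=[BusRd]  L2: P0=E P1=I P2=I  mem[L2]=0
17. P2: store L4 := 67  bus=[BusRdX,Flush]  L4: P0=I P1=I P2=M  mem[L4]=64
18. P2: load  L4  bus=[-]  L4: P0=I P1=I P2=M  mem[L4]=64
19. P2: load  L1  bus=[BusRd]  L1: P0=I P1=S P2=S  mem[L1]=70
20. P0: load  L4  bus=[BusRd,Flush]  L4: P0=S P1=I P2=S  mem[L4]=67
21. P2: load  L3  bus=[BusRd]  L3: P0=I P1=S P2=S  mem[L3]=0
22. P1: load  L4  bus=[BusRd]  L4: P0=S P1=S P2=S  mem[L4]=67
23. P0: load  L4  bus=[-]  L4: P0=S P1=S P2=S  mem[L4]=67
24. P1: store L4 := 52  bus=[BusUpgr]  L4: P0=I P1=M P2=I  mem[L4]=67
25. P0: store L4 := 72  bus=[BusRdX,Flush]  L4: P0=M P1=I P2=I  mem[L4]=52
26. P0: store L4 := 55  bus=[-]  L4: P0=M P1=I P2=I  mem[L4]=52
27. P0: load  L4  bus=[-]  L4: P0=M P1=I P2=I  mem[L4]=52

memory[L4] = 52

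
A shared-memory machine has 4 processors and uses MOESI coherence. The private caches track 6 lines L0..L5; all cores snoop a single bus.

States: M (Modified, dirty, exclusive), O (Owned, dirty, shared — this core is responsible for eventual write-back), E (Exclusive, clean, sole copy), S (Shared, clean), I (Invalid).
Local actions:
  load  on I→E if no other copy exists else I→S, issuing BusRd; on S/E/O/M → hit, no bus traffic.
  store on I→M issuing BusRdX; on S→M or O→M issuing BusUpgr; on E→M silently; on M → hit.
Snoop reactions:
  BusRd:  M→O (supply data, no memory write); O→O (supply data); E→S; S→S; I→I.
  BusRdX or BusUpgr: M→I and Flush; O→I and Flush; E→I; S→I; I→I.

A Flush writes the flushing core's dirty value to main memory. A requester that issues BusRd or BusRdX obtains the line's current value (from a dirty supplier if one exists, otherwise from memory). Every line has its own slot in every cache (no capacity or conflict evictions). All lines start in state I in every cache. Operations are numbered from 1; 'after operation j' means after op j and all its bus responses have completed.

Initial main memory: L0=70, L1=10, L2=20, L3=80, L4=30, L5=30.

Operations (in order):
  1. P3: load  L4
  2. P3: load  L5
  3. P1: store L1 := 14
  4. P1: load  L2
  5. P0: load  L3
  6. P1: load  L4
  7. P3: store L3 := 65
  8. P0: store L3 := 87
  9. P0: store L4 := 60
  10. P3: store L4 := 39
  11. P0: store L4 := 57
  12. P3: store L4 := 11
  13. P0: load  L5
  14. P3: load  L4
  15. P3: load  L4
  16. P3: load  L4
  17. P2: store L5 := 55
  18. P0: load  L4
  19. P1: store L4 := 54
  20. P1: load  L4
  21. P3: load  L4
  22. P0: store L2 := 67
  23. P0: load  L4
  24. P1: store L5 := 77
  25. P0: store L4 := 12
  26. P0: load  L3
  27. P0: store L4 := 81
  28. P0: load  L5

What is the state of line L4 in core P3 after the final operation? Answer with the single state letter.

1. P3: load  L4  bus=[BusRd]  L4: P0=I P1=I P2=I P3=E  mem[L4]=30
2. P3: load  L5  bus=[BusRd]  L5: P0=I P1=I P2=I P3=E  mem[L5]=30
3. P1: store L1 := 14  bus=[BusRdX]  L1: P0=I P1=M P2=I P3=I  mem[L1]=10
4. P1: load  L2  bus=[BusRd]  L2: P0=I P1=E P2=I P3=I  mem[L2]=20
5. P0: load  L3  bus=[BusRd]  L3: P0=E P1=I P2=I P3=I  mem[L3]=80
6. P1: load  L4  bus=[BusRd]  L4: P0=I P1=S P2=I P3=S  mem[L4]=30
7. P3: store L3 := 65  bus=[BusRdX]  L3: P0=I P1=I P2=I P3=M  mem[L3]=80
8. P0: store L3 := 87  bus=[BusRdX,Flush]  L3: P0=M P1=I P2=I P3=I  mem[L3]=65
9. P0: store L4 := 60  bus=[BusRdX]  L4: P0=M P1=I P2=I P3=I  mem[L4]=30
10. P3: store L4 := 39  bus=[BusRdX,Flush]  L4: P0=I P1=I P2=I P3=M  mem[L4]=60
11. P0: store L4 := 57  bus=[BusRdX,Flush]  L4: P0=M P1=I P2=I P3=I  mem[L4]=39
12. P3: store L4 := 11  bus=[BusRdX,Flush]  L4: P0=I P1=I P2=I P3=M  mem[L4]=57
13. P0: load  L5  bus=[BusRd]  L5: P0=S P1=I P2=I P3=S  mem[L5]=30
14. P3: load  L4  bus=[-]  L4: P0=I P1=I P2=I P3=M  mem[L4]=57
15. P3: load  L4  bus=[-]  L4: P0=I P1=I P2=I P3=M  mem[L4]=57
16. P3: load  L4  bus=[-]  L4: P0=I P1=I P2=I P3=M  mem[L4]=57
17. P2: store L5 := 55  bus=[BusRdX]  L5: P0=I P1=I P2=M P3=I  mem[L5]=30
18. P0: load  L4  bus=[BusRd]  L4: P0=S P1=I P2=I P3=O  mem[L4]=57
19. P1: store L4 := 54  bus=[BusRdX,Flush]  L4: P0=I P1=M P2=I P3=I  mem[L4]=11
20. P1: load  L4  bus=[-]  L4: P0=I P1=M P2=I P3=I  mem[L4]=11
21. P3: load  L4  bus=[BusRd]  L4: P0=I P1=O P2=I P3=S  mem[L4]=11
22. P0: store L2 := 67  bus=[BusRdX]  L2: P0=M P1=I P2=I P3=I  mem[L2]=20
23. P0: load  L4  bus=[BusRd]  L4: P0=S P1=O P2=I P3=S  mem[L4]=11
24. P1: store L5 := 77  bus=[BusRdX,Flush]  L5: P0=I P1=M P2=I P3=I  mem[L5]=55
25. P0: store L4 := 12  bus=[BusUpgr,Flush]  L4: P0=M P1=I P2=I P3=I  mem[L4]=54
26. P0: load  L3  bus=[-]  L3: P0=M P1=I P2=I P3=I  mem[L3]=65
27. P0: store L4 := 81  bus=[-]  L4: P0=M P1=I P2=I P3=I  mem[L4]=54
28. P0: load  L5  bus=[BusRd]  L5: P0=S P1=O P2=I P3=I  mem[L5]=55

state = I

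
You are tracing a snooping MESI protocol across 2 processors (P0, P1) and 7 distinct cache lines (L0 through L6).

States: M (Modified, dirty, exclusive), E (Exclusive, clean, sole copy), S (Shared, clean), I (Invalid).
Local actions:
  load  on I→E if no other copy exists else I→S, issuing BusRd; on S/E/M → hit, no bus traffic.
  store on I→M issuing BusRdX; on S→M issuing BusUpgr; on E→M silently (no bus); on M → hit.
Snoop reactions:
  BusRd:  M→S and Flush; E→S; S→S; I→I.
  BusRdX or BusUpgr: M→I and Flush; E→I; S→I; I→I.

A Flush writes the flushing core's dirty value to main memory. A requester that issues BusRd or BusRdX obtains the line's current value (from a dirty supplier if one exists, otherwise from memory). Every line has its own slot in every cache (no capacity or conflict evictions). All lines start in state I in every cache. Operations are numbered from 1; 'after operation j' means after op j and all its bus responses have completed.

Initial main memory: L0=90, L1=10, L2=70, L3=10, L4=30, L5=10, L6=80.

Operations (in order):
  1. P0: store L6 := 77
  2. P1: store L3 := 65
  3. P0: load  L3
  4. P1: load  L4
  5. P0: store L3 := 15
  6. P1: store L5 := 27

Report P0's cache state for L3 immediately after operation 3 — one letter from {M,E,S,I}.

[1] P0: store L6 := 77 | P0:M(77), P1:I | bus: BusRdX
[2] P1: store L3 := 65 | P0:I, P1:M(65) | bus: BusRdX
[3] P0: load  L3 | P0:S(65), P1:S(65) | bus: BusRd,Flush
[4] P1: load  L4 | P0:I, P1:E(30) | bus: BusRd
[5] P0: store L3 := 15 | P0:M(15), P1:I | bus: BusUpgr
[6] P1: store L5 := 27 | P0:I, P1:M(27) | bus: BusRdX

state = S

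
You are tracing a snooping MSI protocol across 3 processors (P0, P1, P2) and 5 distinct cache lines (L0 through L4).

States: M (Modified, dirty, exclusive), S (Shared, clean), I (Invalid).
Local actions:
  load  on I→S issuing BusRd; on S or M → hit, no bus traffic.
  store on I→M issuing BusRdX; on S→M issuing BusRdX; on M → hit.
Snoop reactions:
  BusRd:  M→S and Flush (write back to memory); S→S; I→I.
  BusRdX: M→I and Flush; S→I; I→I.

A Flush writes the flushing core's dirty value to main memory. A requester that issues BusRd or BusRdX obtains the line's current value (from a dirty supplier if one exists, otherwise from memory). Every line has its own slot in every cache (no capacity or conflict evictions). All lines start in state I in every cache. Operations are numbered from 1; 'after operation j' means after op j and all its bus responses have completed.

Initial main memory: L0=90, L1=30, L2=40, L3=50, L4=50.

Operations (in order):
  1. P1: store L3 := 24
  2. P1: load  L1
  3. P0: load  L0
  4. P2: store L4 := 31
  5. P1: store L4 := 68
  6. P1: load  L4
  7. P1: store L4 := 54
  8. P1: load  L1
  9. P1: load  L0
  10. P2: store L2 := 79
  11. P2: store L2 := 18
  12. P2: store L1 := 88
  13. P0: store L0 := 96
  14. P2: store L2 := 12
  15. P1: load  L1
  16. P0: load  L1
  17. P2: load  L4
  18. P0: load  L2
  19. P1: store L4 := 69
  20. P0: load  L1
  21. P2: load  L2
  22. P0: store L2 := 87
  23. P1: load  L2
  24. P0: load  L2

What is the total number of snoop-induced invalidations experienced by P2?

invalidations = 3

step 1: P1: store L3 := 24  ⟶  IMI  (L3)  txn=BusRdX  M[L3]=50
step 2: P1: load  L1  ⟶  ISI  (L1)  txn=BusRd  M[L1]=30
step 3: P0: load  L0  ⟶  SII  (L0)  txn=BusRd  M[L0]=90
step 4: P2: store L4 := 31  ⟶  IIM  (L4)  txn=BusRdX  M[L4]=50
step 5: P1: store L4 := 68  ⟶  IMI  (L4)  txn=BusRdX+Flush  M[L4]=31
step 6: P1: load  L4  ⟶  IMI  (L4)  txn=∅  M[L4]=31
step 7: P1: store L4 := 54  ⟶  IMI  (L4)  txn=∅  M[L4]=31
step 8: P1: load  L1  ⟶  ISI  (L1)  txn=∅  M[L1]=30
step 9: P1: load  L0  ⟶  SSI  (L0)  txn=BusRd  M[L0]=90
step 10: P2: store L2 := 79  ⟶  IIM  (L2)  txn=BusRdX  M[L2]=40
step 11: P2: store L2 := 18  ⟶  IIM  (L2)  txn=∅  M[L2]=40
step 12: P2: store L1 := 88  ⟶  IIM  (L1)  txn=BusRdX  M[L1]=30
step 13: P0: store L0 := 96  ⟶  MII  (L0)  txn=BusRdX  M[L0]=90
step 14: P2: store L2 := 12  ⟶  IIM  (L2)  txn=∅  M[L2]=40
step 15: P1: load  L1  ⟶  ISS  (L1)  txn=BusRd+Flush  M[L1]=88
step 16: P0: load  L1  ⟶  SSS  (L1)  txn=BusRd  M[L1]=88
step 17: P2: load  L4  ⟶  ISS  (L4)  txn=BusRd+Flush  M[L4]=54
step 18: P0: load  L2  ⟶  SIS  (L2)  txn=BusRd+Flush  M[L2]=12
step 19: P1: store L4 := 69  ⟶  IMI  (L4)  txn=BusRdX  M[L4]=54
step 20: P0: load  L1  ⟶  SSS  (L1)  txn=∅  M[L1]=88
step 21: P2: load  L2  ⟶  SIS  (L2)  txn=∅  M[L2]=12
step 22: P0: store L2 := 87  ⟶  MII  (L2)  txn=BusRdX  M[L2]=12
step 23: P1: load  L2  ⟶  SSI  (L2)  txn=BusRd+Flush  M[L2]=87
step 24: P0: load  L2  ⟶  SSI  (L2)  txn=∅  M[L2]=87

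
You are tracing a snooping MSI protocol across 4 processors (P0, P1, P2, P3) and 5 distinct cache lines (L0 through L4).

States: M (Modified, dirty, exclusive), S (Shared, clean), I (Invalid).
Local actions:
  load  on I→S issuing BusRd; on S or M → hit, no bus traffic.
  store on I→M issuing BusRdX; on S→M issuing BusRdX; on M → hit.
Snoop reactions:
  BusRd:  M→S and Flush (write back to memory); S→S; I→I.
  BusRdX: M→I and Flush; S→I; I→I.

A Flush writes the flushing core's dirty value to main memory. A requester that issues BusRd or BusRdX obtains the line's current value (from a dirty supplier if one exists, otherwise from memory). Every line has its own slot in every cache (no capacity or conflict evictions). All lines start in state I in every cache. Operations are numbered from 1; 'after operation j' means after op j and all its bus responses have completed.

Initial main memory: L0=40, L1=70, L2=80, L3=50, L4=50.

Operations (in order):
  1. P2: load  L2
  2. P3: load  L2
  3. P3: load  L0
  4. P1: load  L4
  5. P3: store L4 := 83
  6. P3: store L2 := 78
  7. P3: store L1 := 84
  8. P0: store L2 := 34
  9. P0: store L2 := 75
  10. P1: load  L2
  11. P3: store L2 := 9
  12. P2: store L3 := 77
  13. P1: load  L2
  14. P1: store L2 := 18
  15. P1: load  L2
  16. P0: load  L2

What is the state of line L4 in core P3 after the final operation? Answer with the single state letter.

[1] P2: load  L2 | P0:I, P1:I, P2:S(80), P3:I | bus: BusRd
[2] P3: load  L2 | P0:I, P1:I, P2:S(80), P3:S(80) | bus: BusRd
[3] P3: load  L0 | P0:I, P1:I, P2:I, P3:S(40) | bus: BusRd
[4] P1: load  L4 | P0:I, P1:S(50), P2:I, P3:I | bus: BusRd
[5] P3: store L4 := 83 | P0:I, P1:I, P2:I, P3:M(83) | bus: BusRdX
[6] P3: store L2 := 78 | P0:I, P1:I, P2:I, P3:M(78) | bus: BusRdX
[7] P3: store L1 := 84 | P0:I, P1:I, P2:I, P3:M(84) | bus: BusRdX
[8] P0: store L2 := 34 | P0:M(34), P1:I, P2:I, P3:I | bus: BusRdX,Flush
[9] P0: store L2 := 75 | P0:M(75), P1:I, P2:I, P3:I | bus: none
[10] P1: load  L2 | P0:S(75), P1:S(75), P2:I, P3:I | bus: BusRd,Flush
[11] P3: store L2 := 9 | P0:I, P1:I, P2:I, P3:M(9) | bus: BusRdX
[12] P2: store L3 := 77 | P0:I, P1:I, P2:M(77), P3:I | bus: BusRdX
[13] P1: load  L2 | P0:I, P1:S(9), P2:I, P3:S(9) | bus: BusRd,Flush
[14] P1: store L2 := 18 | P0:I, P1:M(18), P2:I, P3:I | bus: BusRdX
[15] P1: load  L2 | P0:I, P1:M(18), P2:I, P3:I | bus: none
[16] P0: load  L2 | P0:S(18), P1:S(18), P2:I, P3:I | bus: BusRd,Flush

state = M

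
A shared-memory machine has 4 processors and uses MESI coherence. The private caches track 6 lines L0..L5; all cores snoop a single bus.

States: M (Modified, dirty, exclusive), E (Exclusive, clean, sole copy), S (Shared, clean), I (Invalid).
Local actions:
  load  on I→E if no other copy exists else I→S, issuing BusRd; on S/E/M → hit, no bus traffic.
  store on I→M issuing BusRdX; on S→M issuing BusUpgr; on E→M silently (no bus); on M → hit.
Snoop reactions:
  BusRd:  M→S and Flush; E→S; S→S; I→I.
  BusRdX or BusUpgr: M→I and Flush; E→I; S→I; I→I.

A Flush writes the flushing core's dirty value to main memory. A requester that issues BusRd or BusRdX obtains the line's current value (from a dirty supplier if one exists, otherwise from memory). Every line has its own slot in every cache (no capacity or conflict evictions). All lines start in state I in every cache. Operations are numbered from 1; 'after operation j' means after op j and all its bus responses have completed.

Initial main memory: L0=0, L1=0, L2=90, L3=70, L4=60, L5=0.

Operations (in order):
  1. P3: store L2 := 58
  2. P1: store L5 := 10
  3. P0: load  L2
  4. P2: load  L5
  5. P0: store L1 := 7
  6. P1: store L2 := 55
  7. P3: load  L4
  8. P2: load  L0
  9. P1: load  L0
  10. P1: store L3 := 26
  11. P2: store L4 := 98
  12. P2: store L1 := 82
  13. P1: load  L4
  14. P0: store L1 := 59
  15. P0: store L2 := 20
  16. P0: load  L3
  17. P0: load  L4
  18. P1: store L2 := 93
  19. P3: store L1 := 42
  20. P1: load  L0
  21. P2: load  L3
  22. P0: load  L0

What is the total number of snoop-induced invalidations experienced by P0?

[1] P3: store L2 := 58 | P0:I, P1:I, P2:I, P3:M(58) | bus: BusRdX
[2] P1: store L5 := 10 | P0:I, P1:M(10), P2:I, P3:I | bus: BusRdX
[3] P0: load  L2 | P0:S(58), P1:I, P2:I, P3:S(58) | bus: BusRd,Flush
[4] P2: load  L5 | P0:I, P1:S(10), P2:S(10), P3:I | bus: BusRd,Flush
[5] P0: store L1 := 7 | P0:M(7), P1:I, P2:I, P3:I | bus: BusRdX
[6] P1: store L2 := 55 | P0:I, P1:M(55), P2:I, P3:I | bus: BusRdX
[7] P3: load  L4 | P0:I, P1:I, P2:I, P3:E(60) | bus: BusRd
[8] P2: load  L0 | P0:I, P1:I, P2:E(0), P3:I | bus: BusRd
[9] P1: load  L0 | P0:I, P1:S(0), P2:S(0), P3:I | bus: BusRd
[10] P1: store L3 := 26 | P0:I, P1:M(26), P2:I, P3:I | bus: BusRdX
[11] P2: store L4 := 98 | P0:I, P1:I, P2:M(98), P3:I | bus: BusRdX
[12] P2: store L1 := 82 | P0:I, P1:I, P2:M(82), P3:I | bus: BusRdX,Flush
[13] P1: load  L4 | P0:I, P1:S(98), P2:S(98), P3:I | bus: BusRd,Flush
[14] P0: store L1 := 59 | P0:M(59), P1:I, P2:I, P3:I | bus: BusRdX,Flush
[15] P0: store L2 := 20 | P0:M(20), P1:I, P2:I, P3:I | bus: BusRdX,Flush
[16] P0: load  L3 | P0:S(26), P1:S(26), P2:I, P3:I | bus: BusRd,Flush
[17] P0: load  L4 | P0:S(98), P1:S(98), P2:S(98), P3:I | bus: BusRd
[18] P1: store L2 := 93 | P0:I, P1:M(93), P2:I, P3:I | bus: BusRdX,Flush
[19] P3: store L1 := 42 | P0:I, P1:I, P2:I, P3:M(42) | bus: BusRdX,Flush
[20] P1: load  L0 | P0:I, P1:S(0), P2:S(0), P3:I | bus: none
[21] P2: load  L3 | P0:S(26), P1:S(26), P2:S(26), P3:I | bus: BusRd
[22] P0: load  L0 | P0:S(0), P1:S(0), P2:S(0), P3:I | bus: BusRd

invalidations = 4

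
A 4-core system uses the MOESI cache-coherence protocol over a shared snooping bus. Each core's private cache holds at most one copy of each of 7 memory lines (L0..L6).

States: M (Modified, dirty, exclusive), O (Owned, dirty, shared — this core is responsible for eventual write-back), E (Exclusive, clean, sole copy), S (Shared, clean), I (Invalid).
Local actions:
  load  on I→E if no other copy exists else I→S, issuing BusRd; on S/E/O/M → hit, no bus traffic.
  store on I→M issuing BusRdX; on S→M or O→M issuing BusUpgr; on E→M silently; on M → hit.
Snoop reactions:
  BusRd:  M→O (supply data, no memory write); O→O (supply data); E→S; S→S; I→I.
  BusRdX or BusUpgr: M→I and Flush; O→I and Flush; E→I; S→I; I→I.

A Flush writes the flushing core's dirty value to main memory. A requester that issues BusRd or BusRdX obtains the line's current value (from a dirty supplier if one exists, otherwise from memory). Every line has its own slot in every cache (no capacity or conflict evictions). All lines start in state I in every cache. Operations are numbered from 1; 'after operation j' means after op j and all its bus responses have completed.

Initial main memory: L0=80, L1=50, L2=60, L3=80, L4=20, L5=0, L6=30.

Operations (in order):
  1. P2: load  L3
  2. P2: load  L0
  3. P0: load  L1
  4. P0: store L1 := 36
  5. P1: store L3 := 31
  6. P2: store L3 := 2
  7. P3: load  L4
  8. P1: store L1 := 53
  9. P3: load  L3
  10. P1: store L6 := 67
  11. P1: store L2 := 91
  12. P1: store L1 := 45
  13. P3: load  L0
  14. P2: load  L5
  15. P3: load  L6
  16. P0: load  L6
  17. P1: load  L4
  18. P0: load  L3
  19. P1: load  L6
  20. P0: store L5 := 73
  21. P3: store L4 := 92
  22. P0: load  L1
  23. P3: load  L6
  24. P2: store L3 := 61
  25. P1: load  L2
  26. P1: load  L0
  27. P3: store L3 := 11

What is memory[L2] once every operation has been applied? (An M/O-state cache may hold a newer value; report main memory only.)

  op1 P2: load  L3 → I/I/E/I on L3; bus BusRd; mem=80
  op2 P2: load  L0 → I/I/E/I on L0; bus BusRd; mem=80
  op3 P0: load  L1 → E/I/I/I on L1; bus BusRd; mem=50
  op4 P0: store L1 := 36 → M/I/I/I on L1; bus (none); mem=50
  op5 P1: store L3 := 31 → I/M/I/I on L3; bus BusRdX; mem=80
  op6 P2: store L3 := 2 → I/I/M/I on L3; bus BusRdX Flush; mem=31
  op7 P3: load  L4 → I/I/I/E on L4; bus BusRd; mem=20
  op8 P1: store L1 := 53 → I/M/I/I on L1; bus BusRdX Flush; mem=36
  op9 P3: load  L3 → I/I/O/S on L3; bus BusRd; mem=31
  op10 P1: store L6 := 67 → I/M/I/I on L6; bus BusRdX; mem=30
  op11 P1: store L2 := 91 → I/M/I/I on L2; bus BusRdX; mem=60
  op12 P1: store L1 := 45 → I/M/I/I on L1; bus (none); mem=36
  op13 P3: load  L0 → I/I/S/S on L0; bus BusRd; mem=80
  op14 P2: load  L5 → I/I/E/I on L5; bus BusRd; mem=0
  op15 P3: load  L6 → I/O/I/S on L6; bus BusRd; mem=30
  op16 P0: load  L6 → S/O/I/S on L6; bus BusRd; mem=30
  op17 P1: load  L4 → I/S/I/S on L4; bus BusRd; mem=20
  op18 P0: load  L3 → S/I/O/S on L3; bus BusRd; mem=31
  op19 P1: load  L6 → S/O/I/S on L6; bus (none); mem=30
  op20 P0: store L5 := 73 → M/I/I/I on L5; bus BusRdX; mem=0
  op21 P3: store L4 := 92 → I/I/I/M on L4; bus BusUpgr; mem=20
  op22 P0: load  L1 → S/O/I/I on L1; bus BusRd; mem=36
  op23 P3: load  L6 → S/O/I/S on L6; bus (none); mem=30
  op24 P2: store L3 := 61 → I/I/M/I on L3; bus BusUpgr; mem=31
  op25 P1: load  L2 → I/M/I/I on L2; bus (none); mem=60
  op26 P1: load  L0 → I/S/S/S on L0; bus BusRd; mem=80
  op27 P3: store L3 := 11 → I/I/I/M on L3; bus BusRdX Flush; mem=61

memory[L2] = 60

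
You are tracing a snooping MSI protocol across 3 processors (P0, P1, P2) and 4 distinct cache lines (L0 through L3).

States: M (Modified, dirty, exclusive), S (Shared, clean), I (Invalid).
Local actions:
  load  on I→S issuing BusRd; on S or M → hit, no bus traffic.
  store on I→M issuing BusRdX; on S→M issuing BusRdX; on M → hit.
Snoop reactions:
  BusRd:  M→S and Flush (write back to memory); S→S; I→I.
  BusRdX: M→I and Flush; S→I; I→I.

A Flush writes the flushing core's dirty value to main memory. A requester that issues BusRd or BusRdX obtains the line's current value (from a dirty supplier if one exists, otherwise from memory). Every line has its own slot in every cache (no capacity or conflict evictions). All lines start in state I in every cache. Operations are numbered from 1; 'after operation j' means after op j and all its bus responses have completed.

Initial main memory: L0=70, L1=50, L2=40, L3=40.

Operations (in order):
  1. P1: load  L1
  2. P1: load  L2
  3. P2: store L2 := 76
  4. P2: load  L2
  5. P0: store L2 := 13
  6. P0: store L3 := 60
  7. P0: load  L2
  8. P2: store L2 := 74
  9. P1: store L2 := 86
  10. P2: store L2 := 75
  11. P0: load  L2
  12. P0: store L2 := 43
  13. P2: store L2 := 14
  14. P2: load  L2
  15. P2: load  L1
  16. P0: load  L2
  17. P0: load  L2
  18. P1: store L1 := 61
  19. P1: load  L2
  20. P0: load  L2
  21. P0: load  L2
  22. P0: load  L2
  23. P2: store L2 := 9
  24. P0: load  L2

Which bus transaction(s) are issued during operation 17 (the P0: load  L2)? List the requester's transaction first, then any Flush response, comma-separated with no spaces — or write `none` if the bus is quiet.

bus = none

step 1: P1: load  L1  ⟶  ISI  (L1)  txn=BusRd  M[L1]=50
step 2: P1: load  L2  ⟶  ISI  (L2)  txn=BusRd  M[L2]=40
step 3: P2: store L2 := 76  ⟶  IIM  (L2)  txn=BusRdX  M[L2]=40
step 4: P2: load  L2  ⟶  IIM  (L2)  txn=∅  M[L2]=40
step 5: P0: store L2 := 13  ⟶  MII  (L2)  txn=BusRdX+Flush  M[L2]=76
step 6: P0: store L3 := 60  ⟶  MII  (L3)  txn=BusRdX  M[L3]=40
step 7: P0: load  L2  ⟶  MII  (L2)  txn=∅  M[L2]=76
step 8: P2: store L2 := 74  ⟶  IIM  (L2)  txn=BusRdX+Flush  M[L2]=13
step 9: P1: store L2 := 86  ⟶  IMI  (L2)  txn=BusRdX+Flush  M[L2]=74
step 10: P2: store L2 := 75  ⟶  IIM  (L2)  txn=BusRdX+Flush  M[L2]=86
step 11: P0: load  L2  ⟶  SIS  (L2)  txn=BusRd+Flush  M[L2]=75
step 12: P0: store L2 := 43  ⟶  MII  (L2)  txn=BusRdX  M[L2]=75
step 13: P2: store L2 := 14  ⟶  IIM  (L2)  txn=BusRdX+Flush  M[L2]=43
step 14: P2: load  L2  ⟶  IIM  (L2)  txn=∅  M[L2]=43
step 15: P2: load  L1  ⟶  ISS  (L1)  txn=BusRd  M[L1]=50
step 16: P0: load  L2  ⟶  SIS  (L2)  txn=BusRd+Flush  M[L2]=14
step 17: P0: load  L2  ⟶  SIS  (L2)  txn=∅  M[L2]=14
step 18: P1: store L1 := 61  ⟶  IMI  (L1)  txn=BusRdX  M[L1]=50
step 19: P1: load  L2  ⟶  SSS  (L2)  txn=BusRd  M[L2]=14
step 20: P0: load  L2  ⟶  SSS  (L2)  txn=∅  M[L2]=14
step 21: P0: load  L2  ⟶  SSS  (L2)  txn=∅  M[L2]=14
step 22: P0: load  L2  ⟶  SSS  (L2)  txn=∅  M[L2]=14
step 23: P2: store L2 := 9  ⟶  IIM  (L2)  txn=BusRdX  M[L2]=14
step 24: P0: load  L2  ⟶  SIS  (L2)  txn=BusRd+Flush  M[L2]=9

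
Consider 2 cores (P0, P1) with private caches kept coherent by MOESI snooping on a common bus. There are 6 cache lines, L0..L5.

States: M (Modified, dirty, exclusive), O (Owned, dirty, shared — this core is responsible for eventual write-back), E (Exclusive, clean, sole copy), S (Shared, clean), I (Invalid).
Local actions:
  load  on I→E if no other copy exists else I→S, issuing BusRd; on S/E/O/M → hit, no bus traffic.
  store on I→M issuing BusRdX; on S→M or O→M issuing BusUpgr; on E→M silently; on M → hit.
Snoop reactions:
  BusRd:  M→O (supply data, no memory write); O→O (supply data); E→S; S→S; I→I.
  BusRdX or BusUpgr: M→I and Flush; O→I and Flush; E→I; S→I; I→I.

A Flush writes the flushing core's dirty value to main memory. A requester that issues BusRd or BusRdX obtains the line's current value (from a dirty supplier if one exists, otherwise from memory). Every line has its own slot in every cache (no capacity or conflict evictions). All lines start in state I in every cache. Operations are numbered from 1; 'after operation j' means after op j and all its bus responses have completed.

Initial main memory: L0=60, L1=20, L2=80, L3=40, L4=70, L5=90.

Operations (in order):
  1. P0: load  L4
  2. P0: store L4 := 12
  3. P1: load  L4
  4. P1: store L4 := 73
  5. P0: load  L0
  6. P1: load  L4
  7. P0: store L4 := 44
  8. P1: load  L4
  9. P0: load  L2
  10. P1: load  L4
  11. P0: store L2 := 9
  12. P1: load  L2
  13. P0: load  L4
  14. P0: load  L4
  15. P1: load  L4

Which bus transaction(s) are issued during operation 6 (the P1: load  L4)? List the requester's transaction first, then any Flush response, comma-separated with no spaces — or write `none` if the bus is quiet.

1. P0: load  L4  bus=[BusRd]  L4: P0=E P1=I  mem[L4]=70
2. P0: store L4 := 12  bus=[-]  L4: P0=M P1=I  mem[L4]=70
3. P1: load  L4  bus=[BusRd]  L4: P0=O P1=S  mem[L4]=70
4. P1: store L4 := 73  bus=[BusUpgr,Flush]  L4: P0=I P1=M  mem[L4]=12
5. P0: load  L0  bus=[BusRd]  L0: P0=E P1=I  mem[L0]=60
6. P1: load  L4  bus=[-]  L4: P0=I P1=M  mem[L4]=12
7. P0: store L4 := 44  bus=[BusRdX,Flush]  L4: P0=M P1=I  mem[L4]=73
8. P1: load  L4  bus=[BusRd]  L4: P0=O P1=S  mem[L4]=73
9. P0: load  L2  bus=[BusRd]  L2: P0=E P1=I  mem[L2]=80
10. P1: load  L4  bus=[-]  L4: P0=O P1=S  mem[L4]=73
11. P0: store L2 := 9  bus=[-]  L2: P0=M P1=I  mem[L2]=80
12. P1: load  L2  bus=[BusRd]  L2: P0=O P1=S  mem[L2]=80
13. P0: load  L4  bus=[-]  L4: P0=O P1=S  mem[L4]=73
14. P0: load  L4  bus=[-]  L4: P0=O P1=S  mem[L4]=73
15. P1: load  L4  bus=[-]  L4: P0=O P1=S  mem[L4]=73

bus = none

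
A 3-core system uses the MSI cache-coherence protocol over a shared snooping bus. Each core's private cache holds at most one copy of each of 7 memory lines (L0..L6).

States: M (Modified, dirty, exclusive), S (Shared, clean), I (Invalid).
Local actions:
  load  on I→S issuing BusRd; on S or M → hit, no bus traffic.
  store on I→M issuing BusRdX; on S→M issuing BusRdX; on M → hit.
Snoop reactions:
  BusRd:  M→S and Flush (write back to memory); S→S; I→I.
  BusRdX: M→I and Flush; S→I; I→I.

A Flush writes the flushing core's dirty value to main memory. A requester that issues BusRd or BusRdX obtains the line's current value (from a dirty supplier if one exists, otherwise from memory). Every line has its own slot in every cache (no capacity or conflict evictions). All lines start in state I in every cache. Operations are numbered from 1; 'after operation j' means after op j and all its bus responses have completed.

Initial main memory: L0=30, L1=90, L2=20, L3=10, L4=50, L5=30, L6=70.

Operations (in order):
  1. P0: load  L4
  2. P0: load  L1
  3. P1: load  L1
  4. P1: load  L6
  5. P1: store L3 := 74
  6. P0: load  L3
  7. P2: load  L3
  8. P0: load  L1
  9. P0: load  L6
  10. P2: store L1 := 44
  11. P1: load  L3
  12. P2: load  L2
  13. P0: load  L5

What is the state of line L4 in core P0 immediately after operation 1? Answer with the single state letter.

state = S

1. P0: load  L4  bus=[BusRd]  L4: P0=S P1=I P2=I  mem[L4]=50
2. P0: load  L1  bus=[BusRd]  L1: P0=S P1=I P2=I  mem[L1]=90
3. P1: load  L1  bus=[BusRd]  L1: P0=S P1=S P2=I  mem[L1]=90
4. P1: load  L6  bus=[BusRd]  L6: P0=I P1=S P2=I  mem[L6]=70
5. P1: store L3 := 74  bus=[BusRdX]  L3: P0=I P1=M P2=I  mem[L3]=10
6. P0: load  L3  bus=[BusRd,Flush]  L3: P0=S P1=S P2=I  mem[L3]=74
7. P2: load  L3  bus=[BusRd]  L3: P0=S P1=S P2=S  mem[L3]=74
8. P0: load  L1  bus=[-]  L1: P0=S P1=S P2=I  mem[L1]=90
9. P0: load  L6  bus=[BusRd]  L6: P0=S P1=S P2=I  mem[L6]=70
10. P2: store L1 := 44  bus=[BusRdX]  L1: P0=I P1=I P2=M  mem[L1]=90
11. P1: load  L3  bus=[-]  L3: P0=S P1=S P2=S  mem[L3]=74
12. P2: load  L2  bus=[BusRd]  L2: P0=I P1=I P2=S  mem[L2]=20
13. P0: load  L5  bus=[BusRd]  L5: P0=S P1=I P2=I  mem[L5]=30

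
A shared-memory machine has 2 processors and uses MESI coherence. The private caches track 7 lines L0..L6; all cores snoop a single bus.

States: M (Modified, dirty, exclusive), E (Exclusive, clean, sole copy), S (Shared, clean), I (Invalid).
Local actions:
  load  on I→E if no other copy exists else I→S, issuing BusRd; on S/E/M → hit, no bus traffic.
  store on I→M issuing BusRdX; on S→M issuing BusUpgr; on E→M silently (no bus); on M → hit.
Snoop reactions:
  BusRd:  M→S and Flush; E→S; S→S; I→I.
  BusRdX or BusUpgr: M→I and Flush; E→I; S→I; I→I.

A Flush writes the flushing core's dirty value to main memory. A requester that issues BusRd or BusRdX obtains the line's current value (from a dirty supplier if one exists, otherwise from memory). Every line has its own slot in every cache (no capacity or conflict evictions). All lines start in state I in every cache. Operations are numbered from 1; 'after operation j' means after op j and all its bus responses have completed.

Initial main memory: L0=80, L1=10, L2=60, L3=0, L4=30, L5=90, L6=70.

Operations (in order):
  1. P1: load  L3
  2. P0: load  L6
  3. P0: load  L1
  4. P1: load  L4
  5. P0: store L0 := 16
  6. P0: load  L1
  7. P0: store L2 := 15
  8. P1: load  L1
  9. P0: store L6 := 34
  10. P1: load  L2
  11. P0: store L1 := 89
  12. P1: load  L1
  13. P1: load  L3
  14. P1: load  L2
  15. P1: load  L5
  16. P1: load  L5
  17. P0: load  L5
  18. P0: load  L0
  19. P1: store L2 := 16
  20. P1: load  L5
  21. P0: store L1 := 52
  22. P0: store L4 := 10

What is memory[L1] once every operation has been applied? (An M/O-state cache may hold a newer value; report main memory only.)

memory[L1] = 89

step 1: P1: load  L3  ⟶  IE  (L3)  txn=BusRd  M[L3]=0
step 2: P0: load  L6  ⟶  EI  (L6)  txn=BusRd  M[L6]=70
step 3: P0: load  L1  ⟶  EI  (L1)  txn=BusRd  M[L1]=10
step 4: P1: load  L4  ⟶  IE  (L4)  txn=BusRd  M[L4]=30
step 5: P0: store L0 := 16  ⟶  MI  (L0)  txn=BusRdX  M[L0]=80
step 6: P0: load  L1  ⟶  EI  (L1)  txn=∅  M[L1]=10
step 7: P0: store L2 := 15  ⟶  MI  (L2)  txn=BusRdX  M[L2]=60
step 8: P1: load  L1  ⟶  SS  (L1)  txn=BusRd  M[L1]=10
step 9: P0: store L6 := 34  ⟶  MI  (L6)  txn=∅  M[L6]=70
step 10: P1: load  L2  ⟶  SS  (L2)  txn=BusRd+Flush  M[L2]=15
step 11: P0: store L1 := 89  ⟶  MI  (L1)  txn=BusUpgr  M[L1]=10
step 12: P1: load  L1  ⟶  SS  (L1)  txn=BusRd+Flush  M[L1]=89
step 13: P1: load  L3  ⟶  IE  (L3)  txn=∅  M[L3]=0
step 14: P1: load  L2  ⟶  SS  (L2)  txn=∅  M[L2]=15
step 15: P1: load  L5  ⟶  IE  (L5)  txn=BusRd  M[L5]=90
step 16: P1: load  L5  ⟶  IE  (L5)  txn=∅  M[L5]=90
step 17: P0: load  L5  ⟶  SS  (L5)  txn=BusRd  M[L5]=90
step 18: P0: load  L0  ⟶  MI  (L0)  txn=∅  M[L0]=80
step 19: P1: store L2 := 16  ⟶  IM  (L2)  txn=BusUpgr  M[L2]=15
step 20: P1: load  L5  ⟶  SS  (L5)  txn=∅  M[L5]=90
step 21: P0: store L1 := 52  ⟶  MI  (L1)  txn=BusUpgr  M[L1]=89
step 22: P0: store L4 := 10  ⟶  MI  (L4)  txn=BusRdX  M[L4]=30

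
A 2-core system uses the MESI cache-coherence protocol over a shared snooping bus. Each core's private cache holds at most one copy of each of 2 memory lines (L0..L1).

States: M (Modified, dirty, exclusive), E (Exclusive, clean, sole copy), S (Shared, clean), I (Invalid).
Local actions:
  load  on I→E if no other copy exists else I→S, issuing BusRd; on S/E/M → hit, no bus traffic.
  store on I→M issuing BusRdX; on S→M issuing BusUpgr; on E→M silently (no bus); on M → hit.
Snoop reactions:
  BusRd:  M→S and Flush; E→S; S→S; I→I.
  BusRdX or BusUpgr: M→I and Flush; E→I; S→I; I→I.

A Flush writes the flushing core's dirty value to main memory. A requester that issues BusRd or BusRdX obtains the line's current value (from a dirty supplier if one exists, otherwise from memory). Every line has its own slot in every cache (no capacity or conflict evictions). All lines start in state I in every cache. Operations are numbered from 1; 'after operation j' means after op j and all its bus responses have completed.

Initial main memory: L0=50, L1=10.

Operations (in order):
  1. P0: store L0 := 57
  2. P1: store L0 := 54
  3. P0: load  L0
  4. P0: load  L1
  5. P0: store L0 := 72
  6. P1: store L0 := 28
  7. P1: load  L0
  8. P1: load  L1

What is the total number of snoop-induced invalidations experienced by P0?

step 1: P0: store L0 := 57  ⟶  MI  (L0)  txn=BusRdX  M[L0]=50
step 2: P1: store L0 := 54  ⟶  IM  (L0)  txn=BusRdX+Flush  M[L0]=57
step 3: P0: load  L0  ⟶  SS  (L0)  txn=BusRd+Flush  M[L0]=54
step 4: P0: load  L1  ⟶  EI  (L1)  txn=BusRd  M[L1]=10
step 5: P0: store L0 := 72  ⟶  MI  (L0)  txn=BusUpgr  M[L0]=54
step 6: P1: store L0 := 28  ⟶  IM  (L0)  txn=BusRdX+Flush  M[L0]=72
step 7: P1: load  L0  ⟶  IM  (L0)  txn=∅  M[L0]=72
step 8: P1: load  L1  ⟶  SS  (L1)  txn=BusRd  M[L1]=10

invalidations = 2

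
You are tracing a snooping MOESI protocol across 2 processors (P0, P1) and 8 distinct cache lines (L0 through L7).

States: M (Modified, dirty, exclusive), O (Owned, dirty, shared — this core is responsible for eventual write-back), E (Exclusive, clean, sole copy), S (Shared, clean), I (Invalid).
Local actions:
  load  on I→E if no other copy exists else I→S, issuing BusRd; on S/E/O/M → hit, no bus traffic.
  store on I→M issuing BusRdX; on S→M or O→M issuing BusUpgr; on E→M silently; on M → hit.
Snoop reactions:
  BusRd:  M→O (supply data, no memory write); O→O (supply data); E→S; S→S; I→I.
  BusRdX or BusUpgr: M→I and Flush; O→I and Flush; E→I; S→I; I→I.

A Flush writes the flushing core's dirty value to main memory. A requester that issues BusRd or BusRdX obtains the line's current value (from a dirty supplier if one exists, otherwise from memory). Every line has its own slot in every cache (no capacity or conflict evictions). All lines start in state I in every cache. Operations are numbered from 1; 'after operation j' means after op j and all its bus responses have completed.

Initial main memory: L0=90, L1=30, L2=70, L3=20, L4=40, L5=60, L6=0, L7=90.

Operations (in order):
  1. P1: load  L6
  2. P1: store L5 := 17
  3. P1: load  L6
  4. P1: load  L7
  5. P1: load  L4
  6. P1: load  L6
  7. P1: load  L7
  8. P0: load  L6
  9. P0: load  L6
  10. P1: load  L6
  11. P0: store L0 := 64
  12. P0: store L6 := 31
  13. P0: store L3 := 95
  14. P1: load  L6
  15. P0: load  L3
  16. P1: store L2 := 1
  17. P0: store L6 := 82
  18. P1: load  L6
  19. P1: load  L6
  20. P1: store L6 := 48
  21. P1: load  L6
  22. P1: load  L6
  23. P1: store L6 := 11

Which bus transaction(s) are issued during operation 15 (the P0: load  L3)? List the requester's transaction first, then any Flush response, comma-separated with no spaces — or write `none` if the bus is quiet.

1. P1: load  L6  bus=[BusRd]  L6: P0=I P1=E  mem[L6]=0
2. P1: store L5 := 17  bus=[BusRdX]  L5: P0=I P1=M  mem[L5]=60
3. P1: load  L6  bus=[-]  L6: P0=I P1=E  mem[L6]=0
4. P1: load  L7  bus=[BusRd]  L7: P0=I P1=E  mem[L7]=90
5. P1: load  L4  bus=[BusRd]  L4: P0=I P1=E  mem[L4]=40
6. P1: load  L6  bus=[-]  L6: P0=I P1=E  mem[L6]=0
7. P1: load  L7  bus=[-]  L7: P0=I P1=E  mem[L7]=90
8. P0: load  L6  bus=[BusRd]  L6: P0=S P1=S  mem[L6]=0
9. P0: load  L6  bus=[-]  L6: P0=S P1=S  mem[L6]=0
10. P1: load  L6  bus=[-]  L6: P0=S P1=S  mem[L6]=0
11. P0: store L0 := 64  bus=[BusRdX]  L0: P0=M P1=I  mem[L0]=90
12. P0: store L6 := 31  bus=[BusUpgr]  L6: P0=M P1=I  mem[L6]=0
13. P0: store L3 := 95  bus=[BusRdX]  L3: P0=M P1=I  mem[L3]=20
14. P1: load  L6  bus=[BusRd]  L6: P0=O P1=S  mem[L6]=0
15. P0: load  L3  bus=[-]  L3: P0=M P1=I  mem[L3]=20
16. P1: store L2 := 1  bus=[BusRdX]  L2: P0=I P1=M  mem[L2]=70
17. P0: store L6 := 82  bus=[BusUpgr]  L6: P0=M P1=I  mem[L6]=0
18. P1: load  L6  bus=[BusRd]  L6: P0=O P1=S  mem[L6]=0
19. P1: load  L6  bus=[-]  L6: P0=O P1=S  mem[L6]=0
20. P1: store L6 := 48  bus=[BusUpgr,Flush]  L6: P0=I P1=M  mem[L6]=82
21. P1: load  L6  bus=[-]  L6: P0=I P1=M  mem[L6]=82
22. P1: load  L6  bus=[-]  L6: P0=I P1=M  mem[L6]=82
23. P1: store L6 := 11  bus=[-]  L6: P0=I P1=M  mem[L6]=82

bus = none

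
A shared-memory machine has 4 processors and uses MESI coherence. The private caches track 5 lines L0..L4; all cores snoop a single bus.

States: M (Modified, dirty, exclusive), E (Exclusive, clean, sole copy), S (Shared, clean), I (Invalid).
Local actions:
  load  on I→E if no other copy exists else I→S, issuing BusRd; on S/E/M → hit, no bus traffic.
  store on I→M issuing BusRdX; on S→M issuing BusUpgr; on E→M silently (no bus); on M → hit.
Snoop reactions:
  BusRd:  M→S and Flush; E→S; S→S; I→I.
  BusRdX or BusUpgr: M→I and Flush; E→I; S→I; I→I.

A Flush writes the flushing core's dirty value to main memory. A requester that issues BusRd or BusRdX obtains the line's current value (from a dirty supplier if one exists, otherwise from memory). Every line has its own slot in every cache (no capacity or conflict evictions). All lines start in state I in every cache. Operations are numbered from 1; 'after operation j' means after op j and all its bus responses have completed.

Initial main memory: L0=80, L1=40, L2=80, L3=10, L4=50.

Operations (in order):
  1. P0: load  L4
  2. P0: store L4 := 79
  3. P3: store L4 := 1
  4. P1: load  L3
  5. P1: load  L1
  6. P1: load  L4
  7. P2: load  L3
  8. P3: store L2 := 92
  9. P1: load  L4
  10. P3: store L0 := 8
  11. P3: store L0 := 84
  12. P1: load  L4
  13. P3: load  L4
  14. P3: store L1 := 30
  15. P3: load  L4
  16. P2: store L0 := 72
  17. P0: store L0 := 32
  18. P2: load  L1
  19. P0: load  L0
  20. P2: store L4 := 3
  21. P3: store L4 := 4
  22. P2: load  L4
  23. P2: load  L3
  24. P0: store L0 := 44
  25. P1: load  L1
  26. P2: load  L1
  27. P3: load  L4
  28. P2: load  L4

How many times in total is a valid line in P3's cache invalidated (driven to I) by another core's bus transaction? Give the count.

invalidations = 2

[1] P0: load  L4 | P0:E(50), P1:I, P2:I, P3:I | bus: BusRd
[2] P0: store L4 := 79 | P0:M(79), P1:I, P2:I, P3:I | bus: none
[3] P3: store L4 := 1 | P0:I, P1:I, P2:I, P3:M(1) | bus: BusRdX,Flush
[4] P1: load  L3 | P0:I, P1:E(10), P2:I, P3:I | bus: BusRd
[5] P1: load  L1 | P0:I, P1:E(40), P2:I, P3:I | bus: BusRd
[6] P1: load  L4 | P0:I, P1:S(1), P2:I, P3:S(1) | bus: BusRd,Flush
[7] P2: load  L3 | P0:I, P1:S(10), P2:S(10), P3:I | bus: BusRd
[8] P3: store L2 := 92 | P0:I, P1:I, P2:I, P3:M(92) | bus: BusRdX
[9] P1: load  L4 | P0:I, P1:S(1), P2:I, P3:S(1) | bus: none
[10] P3: store L0 := 8 | P0:I, P1:I, P2:I, P3:M(8) | bus: BusRdX
[11] P3: store L0 := 84 | P0:I, P1:I, P2:I, P3:M(84) | bus: none
[12] P1: load  L4 | P0:I, P1:S(1), P2:I, P3:S(1) | bus: none
[13] P3: load  L4 | P0:I, P1:S(1), P2:I, P3:S(1) | bus: none
[14] P3: store L1 := 30 | P0:I, P1:I, P2:I, P3:M(30) | bus: BusRdX
[15] P3: load  L4 | P0:I, P1:S(1), P2:I, P3:S(1) | bus: none
[16] P2: store L0 := 72 | P0:I, P1:I, P2:M(72), P3:I | bus: BusRdX,Flush
[17] P0: store L0 := 32 | P0:M(32), P1:I, P2:I, P3:I | bus: BusRdX,Flush
[18] P2: load  L1 | P0:I, P1:I, P2:S(30), P3:S(30) | bus: BusRd,Flush
[19] P0: load  L0 | P0:M(32), P1:I, P2:I, P3:I | bus: none
[20] P2: store L4 := 3 | P0:I, P1:I, P2:M(3), P3:I | bus: BusRdX
[21] P3: store L4 := 4 | P0:I, P1:I, P2:I, P3:M(4) | bus: BusRdX,Flush
[22] P2: load  L4 | P0:I, P1:I, P2:S(4), P3:S(4) | bus: BusRd,Flush
[23] P2: load  L3 | P0:I, P1:S(10), P2:S(10), P3:I | bus: none
[24] P0: store L0 := 44 | P0:M(44), P1:I, P2:I, P3:I | bus: none
[25] P1: load  L1 | P0:I, P1:S(30), P2:S(30), P3:S(30) | bus: BusRd
[26] P2: load  L1 | P0:I, P1:S(30), P2:S(30), P3:S(30) | bus: none
[27] P3: load  L4 | P0:I, P1:I, P2:S(4), P3:S(4) | bus: none
[28] P2: load  L4 | P0:I, P1:I, P2:S(4), P3:S(4) | bus: none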